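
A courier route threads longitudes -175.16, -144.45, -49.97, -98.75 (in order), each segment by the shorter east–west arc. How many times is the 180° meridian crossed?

0

Leg 1: -175.16° → -144.45°, shortest Δλ = 30.71° (east) — does not cross 180°.
Leg 2: -144.45° → -49.97°, shortest Δλ = 94.48° (east) — does not cross 180°.
Leg 3: -49.97° → -98.75°, shortest Δλ = -48.78° (west) — does not cross 180°.
Total crossings: 0.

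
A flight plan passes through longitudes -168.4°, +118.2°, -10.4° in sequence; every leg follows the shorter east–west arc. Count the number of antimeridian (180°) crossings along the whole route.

1

Leg 1: -168.4° → +118.2°, shortest Δλ = -73.4° (west) — crosses 180°.
Leg 2: +118.2° → -10.4°, shortest Δλ = -128.6° (west) — does not cross 180°.
Total crossings: 1.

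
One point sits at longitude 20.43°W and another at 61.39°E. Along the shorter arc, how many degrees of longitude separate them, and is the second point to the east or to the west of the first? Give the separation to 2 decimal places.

81.82° east

Raw difference: 61.39 − -20.43 = 81.82°.
Normalise into (−180°, 180°]: 81.82° stays 81.82°.
Positive ⇒ the second point lies to the east; separation 81.82°.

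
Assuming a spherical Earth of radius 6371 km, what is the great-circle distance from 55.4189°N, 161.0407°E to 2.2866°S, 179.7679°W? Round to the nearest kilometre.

Δλ = -179.7679 − 161.0407 = -340.8086°; wrapped into (−180°, 180°]: 19.1914°.
Δφ = -2.2866 − 55.4189 = -57.7055°.
a = sin²(Δφ/2) + cos φ₁ · cos φ₂ · sin²(Δλ/2) = 0.248623.
c = 2·atan2(√a, √(1−a)) = 1.04401 rad → d = 6371·c ≈ 6651.42 km.

6651 km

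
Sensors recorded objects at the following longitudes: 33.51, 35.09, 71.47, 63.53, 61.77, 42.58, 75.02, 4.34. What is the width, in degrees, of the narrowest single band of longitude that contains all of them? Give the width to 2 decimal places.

70.68°

Sort the longitudes: +4.34°, +33.51°, +35.09°, +42.58°, +61.77°, +63.53°, +71.47°, +75.02°.
Eastward gaps between consecutive values (wrapping around): 29.17°, 1.58°, 7.49°, 19.19°, 1.76°, 7.94°, 3.55°, 289.32°.
Largest gap = 289.32° ⇒ minimal covering band is its complement: 360° − 289.32° = 70.68°.
Band runs from +4.34° eastward to +75.02°.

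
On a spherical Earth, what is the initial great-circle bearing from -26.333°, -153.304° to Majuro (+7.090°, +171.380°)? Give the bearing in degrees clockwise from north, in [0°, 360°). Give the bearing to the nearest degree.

309°

Δλ = 171.380 − -153.304 = 324.684°; wrapped into (−180°, 180°]: -35.316°.
θ = atan2( sin Δλ · cos φ₂ , cos φ₁ · sin φ₂ − sin φ₁ · cos φ₂ · cos Δλ )
  = atan2(-0.57367, 0.46981) = -50.684° → normalised to [0°, 360°): 309.316°.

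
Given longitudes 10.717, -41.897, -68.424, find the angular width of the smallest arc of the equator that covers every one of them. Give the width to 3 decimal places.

Sort the longitudes: -68.424°, -41.897°, +10.717°.
Eastward gaps between consecutive values (wrapping around): 26.527°, 52.614°, 280.859°.
Largest gap = 280.859° ⇒ minimal covering band is its complement: 360° − 280.859° = 79.141°.
Band runs from -68.424° eastward to +10.717°.

79.141°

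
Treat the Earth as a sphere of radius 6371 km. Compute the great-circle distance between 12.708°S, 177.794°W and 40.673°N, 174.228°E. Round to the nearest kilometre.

Δλ = 174.228 − -177.794 = 352.022°; wrapped into (−180°, 180°]: -7.978°.
Δφ = 40.673 − -12.708 = 53.381°.
a = sin²(Δφ/2) + cos φ₁ · cos φ₂ · sin²(Δλ/2) = 0.205335.
c = 2·atan2(√a, √(1−a)) = 0.94057 rad → d = 6371·c ≈ 5992.35 km.

5992 km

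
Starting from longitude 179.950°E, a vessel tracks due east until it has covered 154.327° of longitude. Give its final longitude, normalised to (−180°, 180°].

Start at +179.950°; shift +154.327° → +334.277°.
+334.277° lies outside (−180°, 180°]; subtract 360° → -25.723°.

25.723°W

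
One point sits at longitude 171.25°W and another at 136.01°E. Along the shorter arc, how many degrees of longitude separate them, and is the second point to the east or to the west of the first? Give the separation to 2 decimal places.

Raw difference: 136.01 − -171.25 = 307.26°.
Normalise into (−180°, 180°]: 307.26° − 360° = -52.74°.
Negative ⇒ the second point lies to the west; separation 52.74°.

52.74° west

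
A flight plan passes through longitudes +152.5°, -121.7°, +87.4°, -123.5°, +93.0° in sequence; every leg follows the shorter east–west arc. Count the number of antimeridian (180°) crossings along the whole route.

4

Leg 1: +152.5° → -121.7°, shortest Δλ = 85.8° (east) — crosses 180°.
Leg 2: -121.7° → +87.4°, shortest Δλ = -150.9° (west) — crosses 180°.
Leg 3: +87.4° → -123.5°, shortest Δλ = 149.1° (east) — crosses 180°.
Leg 4: -123.5° → +93.0°, shortest Δλ = -143.5° (west) — crosses 180°.
Total crossings: 4.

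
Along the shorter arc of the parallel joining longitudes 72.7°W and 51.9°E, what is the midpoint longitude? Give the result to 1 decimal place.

Signed shortest Δλ from -72.7° to +51.9° is +124.6°.
Midpoint longitude = -72.7° + (+124.6°)/2 = -72.7° + 62.3° = -10.4°.

10.4°W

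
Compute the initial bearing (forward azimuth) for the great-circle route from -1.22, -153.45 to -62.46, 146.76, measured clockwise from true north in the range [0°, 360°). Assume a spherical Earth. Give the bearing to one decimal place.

204.4°

Δλ = 146.76 − -153.45 = 300.21°; wrapped into (−180°, 180°]: -59.79°.
θ = atan2( sin Δλ · cos φ₂ , cos φ₁ · sin φ₂ − sin φ₁ · cos φ₂ · cos Δλ )
  = atan2(-0.39957, -0.88153) = -155.617° → normalised to [0°, 360°): 204.383°.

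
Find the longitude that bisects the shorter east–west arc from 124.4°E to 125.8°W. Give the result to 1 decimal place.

Signed shortest Δλ from +124.4° to -125.8° is +109.8°.
Midpoint longitude = +124.4° + (+109.8°)/2 = +124.4° + 54.9° = +179.3°.
(The naïve average (+124.4 + -125.8)/2 = -0.7° is on the wrong side of the globe.)

179.3°E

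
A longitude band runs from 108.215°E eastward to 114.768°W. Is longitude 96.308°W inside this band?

Band width going east from +108.215° to -114.768°: ((-114.768 − 108.215) mod 360) = 137.017°.
Offset of -96.308° east of the west edge: ((-96.308 − 108.215) mod 360) = 155.477°.
155.477° > 137.017° ⇒ outside.

No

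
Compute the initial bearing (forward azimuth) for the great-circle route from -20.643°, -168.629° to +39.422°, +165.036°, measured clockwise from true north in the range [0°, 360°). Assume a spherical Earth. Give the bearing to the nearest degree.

Δλ = 165.036 − -168.629 = 333.665°; wrapped into (−180°, 180°]: -26.335°.
θ = atan2( sin Δλ · cos φ₂ , cos φ₁ · sin φ₂ − sin φ₁ · cos φ₂ · cos Δλ )
  = atan2(-0.34269, 0.83833) = -22.234° → normalised to [0°, 360°): 337.766°.

338°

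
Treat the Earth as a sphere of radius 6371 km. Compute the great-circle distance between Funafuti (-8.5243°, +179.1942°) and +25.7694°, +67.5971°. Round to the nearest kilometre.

Δλ = 67.5971 − 179.1942 = -111.5971°.
Δφ = 25.7694 − -8.5243 = 34.2937°.
a = sin²(Δφ/2) + cos φ₁ · cos φ₂ · sin²(Δλ/2) = 0.696127.
c = 2·atan2(√a, √(1−a)) = 1.97388 rad → d = 6371·c ≈ 12575.57 km.

12576 km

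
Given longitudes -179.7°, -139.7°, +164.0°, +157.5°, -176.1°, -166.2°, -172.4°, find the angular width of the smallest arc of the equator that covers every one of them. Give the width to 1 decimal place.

Sort the longitudes: -179.7°, -176.1°, -172.4°, -166.2°, -139.7°, +157.5°, +164.0°.
Eastward gaps between consecutive values (wrapping around): 3.6°, 3.7°, 6.2°, 26.5°, 297.2°, 6.5°, 16.3°.
Largest gap = 297.2° ⇒ minimal covering band is its complement: 360° − 297.2° = 62.8°.
Band runs from +157.5° eastward to -139.7°, crossing the antimeridian.

62.8°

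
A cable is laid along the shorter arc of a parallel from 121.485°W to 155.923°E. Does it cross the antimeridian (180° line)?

Naïve |155.923 − -121.485| = 277.408° > 180°, so the shorter arc goes the other way round — across 180°.
Signed shortest Δλ = ((155.923 − -121.485 + 180) mod 360) − 180 = -82.592°.
Going west by 82.592° from -121.485° passes through 180° before reaching +155.923°.

Yes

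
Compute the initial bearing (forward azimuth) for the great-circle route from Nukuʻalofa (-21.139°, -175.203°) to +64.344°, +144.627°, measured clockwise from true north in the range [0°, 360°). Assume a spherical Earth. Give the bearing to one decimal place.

343.8°

Δλ = 144.627 − -175.203 = 319.830°; wrapped into (−180°, 180°]: -40.170°.
θ = atan2( sin Δλ · cos φ₂ , cos φ₁ · sin φ₂ − sin φ₁ · cos φ₂ · cos Δλ )
  = atan2(-0.27929, 0.96007) = -16.220° → normalised to [0°, 360°): 343.780°.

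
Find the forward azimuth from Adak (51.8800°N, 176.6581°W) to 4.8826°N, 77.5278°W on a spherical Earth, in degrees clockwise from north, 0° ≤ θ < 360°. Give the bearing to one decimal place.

Δλ = -77.5278 − -176.6581 = 99.1303°.
θ = atan2( sin Δλ · cos φ₂ , cos φ₁ · sin φ₂ − sin φ₁ · cos φ₂ · cos Δλ )
  = atan2(0.98375, 0.17693) = 79.804° → normalised to [0°, 360°): 79.804°.

79.8°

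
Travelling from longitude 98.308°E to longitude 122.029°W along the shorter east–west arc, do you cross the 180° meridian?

Yes

Naïve |-122.029 − 98.308| = 220.337° > 180°, so the shorter arc goes the other way round — across 180°.
Signed shortest Δλ = ((-122.029 − 98.308 + 180) mod 360) − 180 = 139.663°.
Going east by 139.663° from +98.308° passes through 180° before reaching -122.029°.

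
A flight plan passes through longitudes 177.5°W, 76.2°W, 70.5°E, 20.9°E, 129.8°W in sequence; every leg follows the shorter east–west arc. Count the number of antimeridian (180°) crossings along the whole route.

0

Leg 1: -177.5° → -76.2°, shortest Δλ = 101.3° (east) — does not cross 180°.
Leg 2: -76.2° → +70.5°, shortest Δλ = 146.7° (east) — does not cross 180°.
Leg 3: +70.5° → +20.9°, shortest Δλ = -49.6° (west) — does not cross 180°.
Leg 4: +20.9° → -129.8°, shortest Δλ = -150.7° (west) — does not cross 180°.
Total crossings: 0.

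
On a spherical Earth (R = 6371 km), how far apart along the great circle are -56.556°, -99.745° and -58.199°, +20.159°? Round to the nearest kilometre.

6187 km

Δλ = 20.159 − -99.745 = 119.904°.
Δφ = -58.199 − -56.556 = -1.643°.
a = sin²(Δφ/2) + cos φ₁ · cos φ₂ · sin²(Δλ/2) = 0.217813.
c = 2·atan2(√a, √(1−a)) = 0.97112 rad → d = 6371·c ≈ 6187.02 km.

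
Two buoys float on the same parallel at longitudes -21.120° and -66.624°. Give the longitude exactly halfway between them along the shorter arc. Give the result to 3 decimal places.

-43.872°

Signed shortest Δλ from -21.120° to -66.624° is -45.504°.
Midpoint longitude = -21.120° + (-45.504°)/2 = -21.120° − 22.752° = -43.872°.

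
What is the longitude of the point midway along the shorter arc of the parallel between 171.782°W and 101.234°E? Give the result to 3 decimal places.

Signed shortest Δλ from -171.782° to +101.234° is -86.984°.
Midpoint longitude = -171.782° + (-86.984°)/2 = -171.782° − 43.492° = -215.274°.
Normalise into (−180°, 180°]: +144.726°.
(The naïve average (-171.782 + +101.234)/2 = -35.274° is on the wrong side of the globe.)

144.726°E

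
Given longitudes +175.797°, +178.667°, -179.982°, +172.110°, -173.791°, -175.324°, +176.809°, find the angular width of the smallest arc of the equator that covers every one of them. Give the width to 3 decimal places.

Sort the longitudes: -179.982°, -175.324°, -173.791°, +172.110°, +175.797°, +176.809°, +178.667°.
Eastward gaps between consecutive values (wrapping around): 4.658°, 1.533°, 345.901°, 3.687°, 1.012°, 1.858°, 1.351°.
Largest gap = 345.901° ⇒ minimal covering band is its complement: 360° − 345.901° = 14.099°.
Band runs from +172.110° eastward to -173.791°, crossing the antimeridian.

14.099°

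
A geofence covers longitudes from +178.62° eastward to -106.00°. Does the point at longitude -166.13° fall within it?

Band width going east from +178.62° to -106.00°: ((-106.00 − 178.62) mod 360) = 75.38°.
Offset of -166.13° east of the west edge: ((-166.13 − 178.62) mod 360) = 15.25°.
15.25° ≤ 75.38° ⇒ inside.

Yes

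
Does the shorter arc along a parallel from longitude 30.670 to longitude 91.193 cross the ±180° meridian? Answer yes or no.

Signed shortest Δλ = ((91.193 − 30.670 + 180) mod 360) − 180 = 60.523°.
Going east by 60.523° from +30.670° reaches +91.193° without touching 180°.

No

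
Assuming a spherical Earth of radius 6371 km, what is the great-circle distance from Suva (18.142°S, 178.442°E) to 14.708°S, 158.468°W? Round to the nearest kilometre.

Δλ = -158.468 − 178.442 = -336.910°; wrapped into (−180°, 180°]: 23.090°.
Δφ = -14.708 − -18.142 = 3.434°.
a = sin²(Δφ/2) + cos φ₁ · cos φ₂ · sin²(Δλ/2) = 0.037714.
c = 2·atan2(√a, √(1−a)) = 0.39089 rad → d = 6371·c ≈ 2490.34 km.

2490 km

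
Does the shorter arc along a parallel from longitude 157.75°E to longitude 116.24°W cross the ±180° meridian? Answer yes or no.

Naïve |-116.24 − 157.75| = 273.99° > 180°, so the shorter arc goes the other way round — across 180°.
Signed shortest Δλ = ((-116.24 − 157.75 + 180) mod 360) − 180 = 86.01°.
Going east by 86.01° from +157.75° passes through 180° before reaching -116.24°.

Yes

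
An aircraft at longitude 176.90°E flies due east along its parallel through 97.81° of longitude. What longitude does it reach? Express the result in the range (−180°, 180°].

85.29°W

Start at +176.90°; shift +97.81° → +274.71°.
+274.71° lies outside (−180°, 180°]; subtract 360° → -85.29°.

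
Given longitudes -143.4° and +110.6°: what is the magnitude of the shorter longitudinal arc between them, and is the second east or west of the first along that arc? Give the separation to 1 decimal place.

106.0° west

Raw difference: 110.6 − -143.4 = 254.0°.
Normalise into (−180°, 180°]: 254.0° − 360° = -106.0°.
Negative ⇒ the second point lies to the west; separation 106.0°.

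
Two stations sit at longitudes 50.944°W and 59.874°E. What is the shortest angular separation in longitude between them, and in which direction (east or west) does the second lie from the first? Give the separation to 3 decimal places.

110.818° east

Raw difference: 59.874 − -50.944 = 110.818°.
Normalise into (−180°, 180°]: 110.818° stays 110.818°.
Positive ⇒ the second point lies to the east; separation 110.818°.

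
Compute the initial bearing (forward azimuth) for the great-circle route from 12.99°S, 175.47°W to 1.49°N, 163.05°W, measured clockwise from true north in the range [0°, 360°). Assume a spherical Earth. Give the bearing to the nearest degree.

Δλ = -163.05 − -175.47 = 12.42°.
θ = atan2( sin Δλ · cos φ₂ , cos φ₁ · sin φ₂ − sin φ₁ · cos φ₂ · cos Δλ )
  = atan2(0.21500, 0.24478) = 41.294° → normalised to [0°, 360°): 41.294°.

41°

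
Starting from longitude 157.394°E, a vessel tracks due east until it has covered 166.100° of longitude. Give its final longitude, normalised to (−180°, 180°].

36.506°W

Start at +157.394°; shift +166.100° → +323.494°.
+323.494° lies outside (−180°, 180°]; subtract 360° → -36.506°.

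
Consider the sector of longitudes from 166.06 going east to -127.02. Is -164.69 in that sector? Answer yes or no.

Band width going east from +166.06° to -127.02°: ((-127.02 − 166.06) mod 360) = 66.92°.
Offset of -164.69° east of the west edge: ((-164.69 − 166.06) mod 360) = 29.25°.
29.25° ≤ 66.92° ⇒ inside.

Yes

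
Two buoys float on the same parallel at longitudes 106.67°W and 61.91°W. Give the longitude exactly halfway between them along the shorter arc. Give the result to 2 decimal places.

Signed shortest Δλ from -106.67° to -61.91° is +44.76°.
Midpoint longitude = -106.67° + (+44.76°)/2 = -106.67° + 22.38° = -84.29°.

84.29°W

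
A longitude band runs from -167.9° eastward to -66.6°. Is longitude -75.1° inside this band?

Band width going east from -167.9° to -66.6°: ((-66.6 − -167.9) mod 360) = 101.3°.
Offset of -75.1° east of the west edge: ((-75.1 − -167.9) mod 360) = 92.8°.
92.8° ≤ 101.3° ⇒ inside.

Yes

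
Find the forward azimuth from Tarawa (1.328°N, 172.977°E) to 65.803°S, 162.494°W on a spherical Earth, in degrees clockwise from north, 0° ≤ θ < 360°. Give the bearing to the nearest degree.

170°

Δλ = -162.494 − 172.977 = -335.471°; wrapped into (−180°, 180°]: 24.529°.
θ = atan2( sin Δλ · cos φ₂ , cos φ₁ · sin φ₂ − sin φ₁ · cos φ₂ · cos Δλ )
  = atan2(0.17016, -0.92054) = 169.527° → normalised to [0°, 360°): 169.527°.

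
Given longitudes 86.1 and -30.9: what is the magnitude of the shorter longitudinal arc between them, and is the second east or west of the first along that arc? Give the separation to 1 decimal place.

Raw difference: -30.9 − 86.1 = -117.0°.
Normalise into (−180°, 180°]: -117.0° stays -117.0°.
Negative ⇒ the second point lies to the west; separation 117.0°.

117.0° west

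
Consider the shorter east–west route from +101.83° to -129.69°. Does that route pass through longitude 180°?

Naïve |-129.69 − 101.83| = 231.52° > 180°, so the shorter arc goes the other way round — across 180°.
Signed shortest Δλ = ((-129.69 − 101.83 + 180) mod 360) − 180 = 128.48°.
Going east by 128.48° from +101.83° passes through 180° before reaching -129.69°.

Yes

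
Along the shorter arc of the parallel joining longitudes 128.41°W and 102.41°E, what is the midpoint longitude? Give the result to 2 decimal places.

Signed shortest Δλ from -128.41° to +102.41° is -129.18°.
Midpoint longitude = -128.41° + (-129.18°)/2 = -128.41° − 64.59° = -193.00°.
Normalise into (−180°, 180°]: +167.00°.
(The naïve average (-128.41 + +102.41)/2 = -13.0° is on the wrong side of the globe.)

167.00°E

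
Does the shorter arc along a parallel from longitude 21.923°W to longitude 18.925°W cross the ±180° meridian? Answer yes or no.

Signed shortest Δλ = ((-18.925 − -21.923 + 180) mod 360) − 180 = 2.998°.
Going east by 2.998° from -21.923° reaches -18.925° without touching 180°.

No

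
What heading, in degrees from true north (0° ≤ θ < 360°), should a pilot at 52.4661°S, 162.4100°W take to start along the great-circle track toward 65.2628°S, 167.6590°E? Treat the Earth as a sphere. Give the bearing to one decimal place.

Δλ = 167.6590 − -162.4100 = 330.0690°; wrapped into (−180°, 180°]: -29.9310°.
θ = atan2( sin Δλ · cos φ₂ , cos φ₁ · sin φ₂ − sin φ₁ · cos φ₂ · cos Δλ )
  = atan2(-0.20879, -0.26575) = -141.844° → normalised to [0°, 360°): 218.156°.

218.2°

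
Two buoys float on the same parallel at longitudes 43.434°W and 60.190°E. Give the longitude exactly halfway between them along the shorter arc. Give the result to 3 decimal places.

Signed shortest Δλ from -43.434° to +60.190° is +103.624°.
Midpoint longitude = -43.434° + (+103.624°)/2 = -43.434° + 51.812° = +8.378°.

8.378°E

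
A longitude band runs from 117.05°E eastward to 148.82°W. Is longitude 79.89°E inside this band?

Band width going east from +117.05° to -148.82°: ((-148.82 − 117.05) mod 360) = 94.13°.
Offset of +79.89° east of the west edge: ((79.89 − 117.05) mod 360) = 322.84°.
322.84° > 94.13° ⇒ outside.

No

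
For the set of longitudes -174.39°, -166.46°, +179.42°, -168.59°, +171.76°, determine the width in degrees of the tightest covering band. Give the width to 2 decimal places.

21.78°

Sort the longitudes: -174.39°, -168.59°, -166.46°, +171.76°, +179.42°.
Eastward gaps between consecutive values (wrapping around): 5.80°, 2.13°, 338.22°, 7.66°, 6.19°.
Largest gap = 338.22° ⇒ minimal covering band is its complement: 360° − 338.22° = 21.78°.
Band runs from +171.76° eastward to -166.46°, crossing the antimeridian.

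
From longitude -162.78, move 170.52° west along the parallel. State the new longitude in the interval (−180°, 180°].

+26.70°

Start at -162.78°; shift −170.52° → -333.30°.
-333.30° lies outside (−180°, 180°]; add 360° → +26.70°.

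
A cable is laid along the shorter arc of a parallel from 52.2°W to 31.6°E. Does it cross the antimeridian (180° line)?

Signed shortest Δλ = ((31.6 − -52.2 + 180) mod 360) − 180 = 83.8°.
Going east by 83.8° from -52.2° reaches +31.6° without touching 180°.

No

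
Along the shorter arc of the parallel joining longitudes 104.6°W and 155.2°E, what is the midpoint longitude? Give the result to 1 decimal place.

Signed shortest Δλ from -104.6° to +155.2° is -100.2°.
Midpoint longitude = -104.6° + (-100.2°)/2 = -104.6° − 50.1° = -154.7°.
(The naïve average (-104.6 + +155.2)/2 = 25.3° is on the wrong side of the globe.)

154.7°W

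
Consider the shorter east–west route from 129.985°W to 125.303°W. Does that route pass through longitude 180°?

Signed shortest Δλ = ((-125.303 − -129.985 + 180) mod 360) − 180 = 4.682°.
Going east by 4.682° from -129.985° reaches -125.303° without touching 180°.

No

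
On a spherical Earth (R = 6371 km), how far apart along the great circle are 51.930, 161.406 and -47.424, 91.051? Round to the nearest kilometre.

12906 km

Δλ = 91.051 − 161.406 = -70.355°.
Δφ = -47.424 − 51.930 = -99.354°.
a = sin²(Δφ/2) + cos φ₁ · cos φ₂ · sin²(Δλ/2) = 0.719733.
c = 2·atan2(√a, √(1−a)) = 2.02580 rad → d = 6371·c ≈ 12906.38 km.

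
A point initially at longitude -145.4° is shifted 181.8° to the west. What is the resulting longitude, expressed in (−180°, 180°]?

Start at -145.4°; shift −181.8° → -327.2°.
-327.2° lies outside (−180°, 180°]; add 360° → +32.8°.

+32.8°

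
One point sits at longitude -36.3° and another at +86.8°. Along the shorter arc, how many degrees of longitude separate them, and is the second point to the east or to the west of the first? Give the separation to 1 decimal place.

Raw difference: 86.8 − -36.3 = 123.1°.
Normalise into (−180°, 180°]: 123.1° stays 123.1°.
Positive ⇒ the second point lies to the east; separation 123.1°.

123.1° east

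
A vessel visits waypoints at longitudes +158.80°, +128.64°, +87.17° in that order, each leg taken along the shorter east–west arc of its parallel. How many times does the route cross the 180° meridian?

0

Leg 1: +158.80° → +128.64°, shortest Δλ = -30.16° (west) — does not cross 180°.
Leg 2: +128.64° → +87.17°, shortest Δλ = -41.47° (west) — does not cross 180°.
Total crossings: 0.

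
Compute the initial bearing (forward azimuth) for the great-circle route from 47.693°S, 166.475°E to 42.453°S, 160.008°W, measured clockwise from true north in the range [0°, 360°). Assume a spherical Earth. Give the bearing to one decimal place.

89.9°

Δλ = -160.008 − 166.475 = -326.483°; wrapped into (−180°, 180°]: 33.517°.
θ = atan2( sin Δλ · cos φ₂ , cos φ₁ · sin φ₂ − sin φ₁ · cos φ₂ · cos Δλ )
  = atan2(0.40742, 0.00060) = 89.916° → normalised to [0°, 360°): 89.916°.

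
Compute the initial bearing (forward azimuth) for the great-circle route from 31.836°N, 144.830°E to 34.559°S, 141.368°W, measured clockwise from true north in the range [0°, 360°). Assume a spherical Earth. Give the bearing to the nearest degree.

127°

Δλ = -141.368 − 144.830 = -286.198°; wrapped into (−180°, 180°]: 73.802°.
θ = atan2( sin Δλ · cos φ₂ , cos φ₁ · sin φ₂ − sin φ₁ · cos φ₂ · cos Δλ )
  = atan2(0.79085, -0.60310) = 127.329° → normalised to [0°, 360°): 127.329°.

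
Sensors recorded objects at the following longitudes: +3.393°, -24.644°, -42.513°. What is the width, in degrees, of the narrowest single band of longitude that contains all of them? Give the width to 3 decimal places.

45.906°

Sort the longitudes: -42.513°, -24.644°, +3.393°.
Eastward gaps between consecutive values (wrapping around): 17.869°, 28.037°, 314.094°.
Largest gap = 314.094° ⇒ minimal covering band is its complement: 360° − 314.094° = 45.906°.
Band runs from -42.513° eastward to +3.393°.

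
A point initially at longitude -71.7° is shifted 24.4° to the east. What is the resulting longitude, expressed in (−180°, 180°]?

Start at -71.7°; shift +24.4° → -47.3°.
-47.3° already lies in (−180°, 180°].

-47.3°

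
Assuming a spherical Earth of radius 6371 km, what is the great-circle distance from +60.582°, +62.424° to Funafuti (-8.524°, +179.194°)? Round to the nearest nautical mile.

6626 nmi

Δλ = 179.194 − 62.424 = 116.770°.
Δφ = -8.524 − 60.582 = -69.106°.
a = sin²(Δφ/2) + cos φ₁ · cos φ₂ · sin²(Δλ/2) = 0.673950.
c = 2·atan2(√a, √(1−a)) = 1.92613 rad → d = 6371·c ≈ 12271.35 km ≈ 6626.00 nmi.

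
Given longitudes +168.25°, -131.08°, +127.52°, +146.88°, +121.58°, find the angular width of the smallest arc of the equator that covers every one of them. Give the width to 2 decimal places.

Sort the longitudes: -131.08°, +121.58°, +127.52°, +146.88°, +168.25°.
Eastward gaps between consecutive values (wrapping around): 252.66°, 5.94°, 19.36°, 21.37°, 60.67°.
Largest gap = 252.66° ⇒ minimal covering band is its complement: 360° − 252.66° = 107.34°.
Band runs from +121.58° eastward to -131.08°, crossing the antimeridian.

107.34°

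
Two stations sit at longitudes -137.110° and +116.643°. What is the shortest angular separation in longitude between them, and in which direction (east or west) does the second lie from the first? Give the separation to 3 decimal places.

Raw difference: 116.643 − -137.110 = 253.753°.
Normalise into (−180°, 180°]: 253.753° − 360° = -106.247°.
Negative ⇒ the second point lies to the west; separation 106.247°.

106.247° west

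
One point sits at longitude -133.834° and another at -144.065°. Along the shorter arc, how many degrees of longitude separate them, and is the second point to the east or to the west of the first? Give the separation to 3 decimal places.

Raw difference: -144.065 − -133.834 = -10.231°.
Normalise into (−180°, 180°]: -10.231° stays -10.231°.
Negative ⇒ the second point lies to the west; separation 10.231°.

10.231° west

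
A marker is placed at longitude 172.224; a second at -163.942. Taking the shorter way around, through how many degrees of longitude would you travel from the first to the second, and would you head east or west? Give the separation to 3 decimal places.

Raw difference: -163.942 − 172.224 = -336.166°.
Normalise into (−180°, 180°]: -336.166° + 360° = 23.834°.
Positive ⇒ the second point lies to the east; separation 23.834°.

23.834° east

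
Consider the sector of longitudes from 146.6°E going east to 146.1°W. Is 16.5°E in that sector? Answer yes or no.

No

Band width going east from +146.6° to -146.1°: ((-146.1 − 146.6) mod 360) = 67.3°.
Offset of +16.5° east of the west edge: ((16.5 − 146.6) mod 360) = 229.9°.
229.9° > 67.3° ⇒ outside.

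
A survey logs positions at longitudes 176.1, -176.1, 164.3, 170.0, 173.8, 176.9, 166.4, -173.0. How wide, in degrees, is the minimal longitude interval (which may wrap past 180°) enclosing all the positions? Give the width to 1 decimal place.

22.7°

Sort the longitudes: -176.1°, -173.0°, +164.3°, +166.4°, +170.0°, +173.8°, +176.1°, +176.9°.
Eastward gaps between consecutive values (wrapping around): 3.1°, 337.3°, 2.1°, 3.6°, 3.8°, 2.3°, 0.8°, 7.0°.
Largest gap = 337.3° ⇒ minimal covering band is its complement: 360° − 337.3° = 22.7°.
Band runs from +164.3° eastward to -173.0°, crossing the antimeridian.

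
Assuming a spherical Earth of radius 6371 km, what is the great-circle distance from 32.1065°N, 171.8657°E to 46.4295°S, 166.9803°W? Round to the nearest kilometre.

8988 km

Δλ = -166.9803 − 171.8657 = -338.8460°; wrapped into (−180°, 180°]: 21.1540°.
Δφ = -46.4295 − 32.1065 = -78.5360°.
a = sin²(Δφ/2) + cos φ₁ · cos φ₂ · sin²(Δλ/2) = 0.420295.
c = 2·atan2(√a, √(1−a)) = 1.41070 rad → d = 6371·c ≈ 8987.59 km.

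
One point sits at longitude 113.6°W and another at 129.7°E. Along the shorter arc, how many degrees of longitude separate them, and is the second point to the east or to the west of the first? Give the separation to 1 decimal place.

Raw difference: 129.7 − -113.6 = 243.3°.
Normalise into (−180°, 180°]: 243.3° − 360° = -116.7°.
Negative ⇒ the second point lies to the west; separation 116.7°.

116.7° west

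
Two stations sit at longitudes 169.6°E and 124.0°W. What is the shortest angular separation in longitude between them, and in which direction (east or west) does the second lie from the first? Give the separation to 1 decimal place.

66.4° east

Raw difference: -124.0 − 169.6 = -293.6°.
Normalise into (−180°, 180°]: -293.6° + 360° = 66.4°.
Positive ⇒ the second point lies to the east; separation 66.4°.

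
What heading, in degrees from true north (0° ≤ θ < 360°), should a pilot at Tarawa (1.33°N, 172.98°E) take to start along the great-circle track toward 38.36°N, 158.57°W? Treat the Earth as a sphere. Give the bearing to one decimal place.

Δλ = -158.57 − 172.98 = -331.55°; wrapped into (−180°, 180°]: 28.45°.
θ = atan2( sin Δλ · cos φ₂ , cos φ₁ · sin φ₂ − sin φ₁ · cos φ₂ · cos Δλ )
  = atan2(0.37355, 0.60443) = 31.717° → normalised to [0°, 360°): 31.717°.

31.7°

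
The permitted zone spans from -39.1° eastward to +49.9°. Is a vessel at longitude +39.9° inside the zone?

Band width going east from -39.1° to +49.9°: ((49.9 − -39.1) mod 360) = 89.0°.
Offset of +39.9° east of the west edge: ((39.9 − -39.1) mod 360) = 79.0°.
79.0° ≤ 89.0° ⇒ inside.

Yes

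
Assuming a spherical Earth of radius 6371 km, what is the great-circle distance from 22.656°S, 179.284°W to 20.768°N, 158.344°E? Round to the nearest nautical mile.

Δλ = 158.344 − -179.284 = 337.628°; wrapped into (−180°, 180°]: -22.372°.
Δφ = 20.768 − -22.656 = 43.424°.
a = sin²(Δφ/2) + cos φ₁ · cos φ₂ · sin²(Δλ/2) = 0.169330.
c = 2·atan2(√a, √(1−a)) = 0.84819 rad → d = 6371·c ≈ 5403.83 km ≈ 2917.84 nmi.

2918 nmi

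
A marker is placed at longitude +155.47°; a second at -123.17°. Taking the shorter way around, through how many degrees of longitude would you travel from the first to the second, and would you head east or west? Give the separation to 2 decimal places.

Raw difference: -123.17 − 155.47 = -278.64°.
Normalise into (−180°, 180°]: -278.64° + 360° = 81.36°.
Positive ⇒ the second point lies to the east; separation 81.36°.

81.36° east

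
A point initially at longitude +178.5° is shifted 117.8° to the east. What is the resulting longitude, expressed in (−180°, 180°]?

Start at +178.5°; shift +117.8° → +296.3°.
+296.3° lies outside (−180°, 180°]; subtract 360° → -63.7°.

-63.7°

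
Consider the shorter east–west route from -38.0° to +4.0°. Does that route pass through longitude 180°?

Signed shortest Δλ = ((4.0 − -38.0 + 180) mod 360) − 180 = 42.0°.
Going east by 42.0° from -38.0° reaches +4.0° without touching 180°.

No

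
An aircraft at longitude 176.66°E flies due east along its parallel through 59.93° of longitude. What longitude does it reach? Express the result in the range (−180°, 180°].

123.41°W

Start at +176.66°; shift +59.93° → +236.59°.
+236.59° lies outside (−180°, 180°]; subtract 360° → -123.41°.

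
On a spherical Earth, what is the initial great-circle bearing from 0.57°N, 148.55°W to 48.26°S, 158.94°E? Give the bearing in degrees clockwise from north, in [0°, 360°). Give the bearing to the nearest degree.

215°

Δλ = 158.94 − -148.55 = 307.49°; wrapped into (−180°, 180°]: -52.51°.
θ = atan2( sin Δλ · cos φ₂ , cos φ₁ · sin φ₂ − sin φ₁ · cos φ₂ · cos Δλ )
  = atan2(-0.52825, -0.75017) = -144.848° → normalised to [0°, 360°): 215.152°.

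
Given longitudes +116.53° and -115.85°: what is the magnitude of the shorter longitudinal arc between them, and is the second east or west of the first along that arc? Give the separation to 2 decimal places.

Raw difference: -115.85 − 116.53 = -232.38°.
Normalise into (−180°, 180°]: -232.38° + 360° = 127.62°.
Positive ⇒ the second point lies to the east; separation 127.62°.

127.62° east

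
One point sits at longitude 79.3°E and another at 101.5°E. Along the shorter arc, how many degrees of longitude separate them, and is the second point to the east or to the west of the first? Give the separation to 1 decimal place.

22.2° east

Raw difference: 101.5 − 79.3 = 22.2°.
Normalise into (−180°, 180°]: 22.2° stays 22.2°.
Positive ⇒ the second point lies to the east; separation 22.2°.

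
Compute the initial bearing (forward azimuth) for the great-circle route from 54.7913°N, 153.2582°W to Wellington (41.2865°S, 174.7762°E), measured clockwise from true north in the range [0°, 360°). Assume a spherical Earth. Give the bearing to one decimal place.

203.8°

Δλ = 174.7762 − -153.2582 = 328.0344°; wrapped into (−180°, 180°]: -31.9656°.
θ = atan2( sin Δλ · cos φ₂ , cos φ₁ · sin φ₂ − sin φ₁ · cos φ₂ · cos Δλ )
  = atan2(-0.39781, -0.90128) = -156.184° → normalised to [0°, 360°): 203.816°.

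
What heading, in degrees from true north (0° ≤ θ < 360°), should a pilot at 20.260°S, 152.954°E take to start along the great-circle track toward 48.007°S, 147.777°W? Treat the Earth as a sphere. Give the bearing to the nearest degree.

135°

Δλ = -147.777 − 152.954 = -300.731°; wrapped into (−180°, 180°]: 59.269°.
θ = atan2( sin Δλ · cos φ₂ , cos φ₁ · sin φ₂ − sin φ₁ · cos φ₂ · cos Δλ )
  = atan2(0.57509, -0.57886) = 135.187° → normalised to [0°, 360°): 135.187°.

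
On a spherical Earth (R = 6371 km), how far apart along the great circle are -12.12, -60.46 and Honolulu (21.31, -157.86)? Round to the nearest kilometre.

11249 km

Δλ = -157.86 − -60.46 = -97.40°.
Δφ = 21.31 − -12.12 = 33.43°.
a = sin²(Δφ/2) + cos φ₁ · cos φ₂ · sin²(Δλ/2) = 0.596809.
c = 2·atan2(√a, √(1−a)) = 1.76564 rad → d = 6371·c ≈ 11248.92 km.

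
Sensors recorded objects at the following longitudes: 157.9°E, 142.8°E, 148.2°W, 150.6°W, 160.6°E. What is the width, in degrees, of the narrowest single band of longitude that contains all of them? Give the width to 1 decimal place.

69.0°

Sort the longitudes: -150.6°, -148.2°, +142.8°, +157.9°, +160.6°.
Eastward gaps between consecutive values (wrapping around): 2.4°, 291.0°, 15.1°, 2.7°, 48.8°.
Largest gap = 291.0° ⇒ minimal covering band is its complement: 360° − 291.0° = 69.0°.
Band runs from +142.8° eastward to -148.2°, crossing the antimeridian.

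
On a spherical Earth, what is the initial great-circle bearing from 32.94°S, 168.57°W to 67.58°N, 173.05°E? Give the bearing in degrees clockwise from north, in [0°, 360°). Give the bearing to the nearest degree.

Δλ = 173.05 − -168.57 = 341.62°; wrapped into (−180°, 180°]: -18.38°.
θ = atan2( sin Δλ · cos φ₂ , cos φ₁ · sin φ₂ − sin φ₁ · cos φ₂ · cos Δλ )
  = atan2(-0.12026, 0.97261) = -7.049° → normalised to [0°, 360°): 352.951°.

353°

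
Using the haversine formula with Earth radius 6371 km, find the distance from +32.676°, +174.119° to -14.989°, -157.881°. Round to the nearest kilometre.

6079 km

Δλ = -157.881 − 174.119 = -332.000°; wrapped into (−180°, 180°]: 28.000°.
Δφ = -14.989 − 32.676 = -47.665°.
a = sin²(Δφ/2) + cos φ₁ · cos φ₂ · sin²(Δλ/2) = 0.210855.
c = 2·atan2(√a, √(1−a)) = 0.95417 rad → d = 6371·c ≈ 6078.99 km.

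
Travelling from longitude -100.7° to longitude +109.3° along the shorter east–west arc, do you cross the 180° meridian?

Yes

Naïve |109.3 − -100.7| = 210.0° > 180°, so the shorter arc goes the other way round — across 180°.
Signed shortest Δλ = ((109.3 − -100.7 + 180) mod 360) − 180 = -150.0°.
Going west by 150.0° from -100.7° passes through 180° before reaching +109.3°.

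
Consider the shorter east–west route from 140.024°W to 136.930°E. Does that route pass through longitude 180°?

Naïve |136.930 − -140.024| = 276.954° > 180°, so the shorter arc goes the other way round — across 180°.
Signed shortest Δλ = ((136.930 − -140.024 + 180) mod 360) − 180 = -83.046°.
Going west by 83.046° from -140.024° passes through 180° before reaching +136.930°.

Yes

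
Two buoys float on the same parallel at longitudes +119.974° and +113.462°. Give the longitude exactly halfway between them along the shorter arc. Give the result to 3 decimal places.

Signed shortest Δλ from +119.974° to +113.462° is -6.512°.
Midpoint longitude = +119.974° + (-6.512°)/2 = +119.974° − 3.256° = +116.718°.

+116.718°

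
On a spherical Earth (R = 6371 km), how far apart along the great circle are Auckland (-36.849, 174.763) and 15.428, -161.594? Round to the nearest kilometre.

6319 km

Δλ = -161.594 − 174.763 = -336.357°; wrapped into (−180°, 180°]: 23.643°.
Δφ = 15.428 − -36.849 = 52.277°.
a = sin²(Δφ/2) + cos φ₁ · cos φ₂ · sin²(Δλ/2) = 0.226452.
c = 2·atan2(√a, √(1−a)) = 0.99190 rad → d = 6371·c ≈ 6319.43 km.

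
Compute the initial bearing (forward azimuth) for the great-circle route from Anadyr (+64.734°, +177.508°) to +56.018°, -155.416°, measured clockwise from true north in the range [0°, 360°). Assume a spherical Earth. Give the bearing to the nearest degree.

Δλ = -155.416 − 177.508 = -332.924°; wrapped into (−180°, 180°]: 27.076°.
θ = atan2( sin Δλ · cos φ₂ , cos φ₁ · sin φ₂ − sin φ₁ · cos φ₂ · cos Δλ )
  = atan2(0.25441, -0.09614) = 110.701° → normalised to [0°, 360°): 110.701°.

111°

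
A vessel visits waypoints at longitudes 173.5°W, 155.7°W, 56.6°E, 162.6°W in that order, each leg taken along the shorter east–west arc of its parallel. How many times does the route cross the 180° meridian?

2

Leg 1: -173.5° → -155.7°, shortest Δλ = 17.8° (east) — does not cross 180°.
Leg 2: -155.7° → +56.6°, shortest Δλ = -147.7° (west) — crosses 180°.
Leg 3: +56.6° → -162.6°, shortest Δλ = 140.8° (east) — crosses 180°.
Total crossings: 2.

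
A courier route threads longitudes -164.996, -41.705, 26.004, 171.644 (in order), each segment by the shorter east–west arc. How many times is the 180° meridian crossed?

Leg 1: -164.996° → -41.705°, shortest Δλ = 123.291° (east) — does not cross 180°.
Leg 2: -41.705° → +26.004°, shortest Δλ = 67.709° (east) — does not cross 180°.
Leg 3: +26.004° → +171.644°, shortest Δλ = 145.64° (east) — does not cross 180°.
Total crossings: 0.

0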